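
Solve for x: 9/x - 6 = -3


Subtract -6 from both sides: 9/x = 3
Multiply both sides by x: 9 = 3 * x
Divide by 3: x = 3

x = 3


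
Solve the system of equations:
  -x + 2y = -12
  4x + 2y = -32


Using Cramer's rule:
Determinant D = (-1)(2) - (4)(2) = -2 - 8 = -10
Dx = (-12)(2) - (-32)(2) = -24 + 64 = 40
Dy = (-1)(-32) - (4)(-12) = 32 + 48 = 80
x = Dx/D = 40/-10 = -4
y = Dy/D = 80/-10 = -8

x = -4, y = -8


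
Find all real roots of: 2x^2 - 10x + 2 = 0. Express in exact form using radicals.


Using the quadratic formula: x = (-b ± sqrt(b^2 - 4ac)) / (2a)
Here a = 2, b = -10, c = 2
Discriminant = b^2 - 4ac = (-10)^2 - 4(2)(2) = 100 - 16 = 84
Since discriminant = 84 > 0, there are two real roots.
x = (10 ± 2*sqrt(21)) / 4
Simplifying: x = (5 ± sqrt(21)) / 2
Numerically: x ≈ 4.7913 or x ≈ 0.2087

x = (5 + sqrt(21)) / 2 or x = (5 - sqrt(21)) / 2


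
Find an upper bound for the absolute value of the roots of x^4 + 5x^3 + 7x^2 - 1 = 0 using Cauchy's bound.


Cauchy's bound: all roots r satisfy |r| <= 1 + max(|a_i/a_n|) for i = 0,...,n-1
where a_n is the leading coefficient.

Coefficients: [1, 5, 7, 0, -1]
Leading coefficient a_n = 1
Ratios |a_i/a_n|: 5, 7, 0, 1
Maximum ratio: 7
Cauchy's bound: |r| <= 1 + 7 = 8

Upper bound = 8


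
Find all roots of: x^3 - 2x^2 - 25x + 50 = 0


Let p(x) = x^3 - 2x^2 - 25x + 50. By the rational root theorem (leading coefficient 1), any rational root is an integer divisor of 50: try ±1, ±2, ... in turn.
Test x = 1: value = 24 ≠ 0.
Test x = -1: value = 72 ≠ 0.
Test x = 2: value = 0 ✓, so (x - 2) is a factor.
Synthetic division by (x - 2): bring down 1; 1(2) - 2 = 0; 0(2) - 25 = -25; (-25)(2) + 50 = 0 → quotient x^2 - 25, remainder 0.
Solve the quadratic x^2 - 25 = 0: discriminant = 0^2 - 4(1)(-25) = 0 + 100 = 100.
sqrt(100) = 10, so x = (0 ± 10)/2: x = 5 or x = -5.
Collecting all roots found:

x = -5, x = 2, x = 5


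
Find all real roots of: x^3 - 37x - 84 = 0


Let p(x) = x^3 - 37x - 84. By the rational root theorem (leading coefficient 1), any rational root is an integer divisor of 84: try ±1, ±2, ... in turn.
Test x = 1: value = -120 ≠ 0.
Test x = -1: value = -48 ≠ 0.
Test x = 2: value = -150 ≠ 0.
Test x = -2: value = -18 ≠ 0.
Test x = 3: value = -168 ≠ 0.
Test x = -3: value = 0 ✓, so (x + 3) is a factor.
Synthetic division by (x + 3): bring down 1; 1(-3) + 0 = -3; (-3)(-3) - 37 = -28; (-28)(-3) - 84 = 0 → quotient x^2 - 3x - 28, remainder 0.
Solve the quadratic x^2 - 3x - 28 = 0: discriminant = (-3)^2 - 4(1)(-28) = 9 + 112 = 121.
sqrt(121) = 11, so x = (3 ± 11)/2: x = 7 or x = -4.

x = -4, x = -3, x = 7


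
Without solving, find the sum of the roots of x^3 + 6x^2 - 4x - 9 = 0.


By Vieta's formulas for x^3 + bx^2 + cx + d = 0:
  r1 + r2 + r3 = -b/a = -6
  r1*r2 + r1*r3 + r2*r3 = c/a = -4
  r1*r2*r3 = -d/a = 9


Sum = -6


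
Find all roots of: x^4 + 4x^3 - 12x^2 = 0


The lowest-degree term is x^2, so x = 0 is a root with multiplicity 2. Factor out x^2:
  x^2 + 4x - 12 = 0
Solve the quadratic x^2 + 4x - 12 = 0: discriminant = 4^2 - 4(1)(-12) = 16 + 48 = 64.
sqrt(64) = 8, so x = (-4 ± 8)/2: x = 2 or x = -6.
Collecting all roots found:

x = -6, x = 0 (multiplicity 2), x = 2


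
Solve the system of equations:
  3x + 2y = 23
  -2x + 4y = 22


Using Cramer's rule:
Determinant D = (3)(4) - (-2)(2) = 12 + 4 = 16
Dx = (23)(4) - (22)(2) = 92 - 44 = 48
Dy = (3)(22) - (-2)(23) = 66 + 46 = 112
x = Dx/D = 48/16 = 3
y = Dy/D = 112/16 = 7

x = 3, y = 7


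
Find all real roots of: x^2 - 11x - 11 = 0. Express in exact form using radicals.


Using the quadratic formula: x = (-b ± sqrt(b^2 - 4ac)) / (2a)
Here a = 1, b = -11, c = -11
Discriminant = b^2 - 4ac = (-11)^2 - 4(1)(-11) = 121 + 44 = 165
Since discriminant = 165 > 0, there are two real roots.
x = (11 ± sqrt(165)) / 2
Numerically: x ≈ 11.9226 or x ≈ -0.9226

x = (11 + sqrt(165)) / 2 or x = (11 - sqrt(165)) / 2


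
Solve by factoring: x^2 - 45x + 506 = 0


We need two numbers that multiply to 506 and add to -45.
Those numbers are -22 and -23 (since (-22) * (-23) = 506 and (-22) + (-23) = -45).
So x^2 - 45x + 506 = (x - 22)(x - 23) = 0
Setting each factor to zero: x = 22 or x = 23

x = 22, x = 23


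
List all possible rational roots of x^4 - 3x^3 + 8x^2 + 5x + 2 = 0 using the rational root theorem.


Rational root theorem: possible roots are ±p/q where:
  p divides the constant term (2): p ∈ {1, 2}
  q divides the leading coefficient (1): q ∈ {1}

All possible rational roots: -2, -1, 1, 2

-2, -1, 1, 2


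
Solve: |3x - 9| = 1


An absolute value equation |expr| = 1 gives two cases:
Case 1: 3x - 9 = 1
  3x = 10, so x = 10/3
Case 2: 3x - 9 = -1
  3x = 8, so x = 8/3

x = 8/3, x = 10/3


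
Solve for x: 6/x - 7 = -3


Subtract -7 from both sides: 6/x = 4
Multiply both sides by x: 6 = 4 * x
Divide by 4: x = 3/2

x = 3/2


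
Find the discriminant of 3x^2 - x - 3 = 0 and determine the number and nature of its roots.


For ax^2 + bx + c = 0, discriminant D = b^2 - 4ac
Here a = 3, b = -1, c = -3
D = (-1)^2 - 4(3)(-3) = 1 + 36 = 37

D = 37 > 0 but not a perfect square
The equation has 2 distinct real irrational roots.

Discriminant = 37, 2 distinct real irrational roots


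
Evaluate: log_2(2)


We need the exponent such that 2^? = 2
2^1 = 2
Therefore log_2(2) = 1

1


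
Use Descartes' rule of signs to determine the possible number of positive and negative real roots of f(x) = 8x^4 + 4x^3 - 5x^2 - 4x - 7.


Descartes' rule of signs:

For positive roots, count sign changes in f(x) = 8x^4 + 4x^3 - 5x^2 - 4x - 7:
Signs of coefficients: +, +, -, -, -
Number of sign changes: 1
Possible positive real roots: 1

For negative roots, examine f(-x) = 8x^4 - 4x^3 - 5x^2 + 4x - 7:
Signs of coefficients: +, -, -, +, -
Number of sign changes: 3
Possible negative real roots: 3, 1

Positive roots: 1; Negative roots: 3 or 1


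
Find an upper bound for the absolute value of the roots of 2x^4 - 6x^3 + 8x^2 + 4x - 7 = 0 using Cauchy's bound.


Cauchy's bound: all roots r satisfy |r| <= 1 + max(|a_i/a_n|) for i = 0,...,n-1
where a_n is the leading coefficient.

Coefficients: [2, -6, 8, 4, -7]
Leading coefficient a_n = 2
Ratios |a_i/a_n|: 3, 4, 2, 7/2
Maximum ratio: 4
Cauchy's bound: |r| <= 1 + 4 = 5

Upper bound = 5


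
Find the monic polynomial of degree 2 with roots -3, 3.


A monic polynomial with roots -3, 3 is:
p(x) = (x + 3)(x - 3)
After multiplying by (x + 3): x + 3
After multiplying by (x - 3): x^2 - 9

x^2 - 9


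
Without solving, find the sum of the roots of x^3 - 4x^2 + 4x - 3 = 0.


By Vieta's formulas for x^3 + bx^2 + cx + d = 0:
  r1 + r2 + r3 = -b/a = 4
  r1*r2 + r1*r3 + r2*r3 = c/a = 4
  r1*r2*r3 = -d/a = 3


Sum = 4


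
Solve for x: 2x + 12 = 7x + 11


Starting with: 2x + 12 = 7x + 11
Move all x terms to left: (2 - 7)x = 11 - 12
Simplify: -5x = -1
Divide both sides by -5: x = 1/5

x = 1/5


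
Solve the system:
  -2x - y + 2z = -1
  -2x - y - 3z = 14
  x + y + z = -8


Using Cramer's rule. Expand each determinant along the first row.
D  = (-2)*[(-1)*1 - (-3)*1] - (-1)*[(-2)*1 - (-3)*1] + 2*[(-2)*1 - (-1)*1]
  = (-2)*(2) - (-1)*(1) + 2*(-1) = -5
Dx = (-1)*[(-1)*1 - (-3)*1] - (-1)*[14*1 - (-3)*(-8)] + 2*[14*1 - (-1)*(-8)]
  = (-1)*(2) - (-1)*(-10) + 2*(6) = 0
Dy = (-2)*[14*1 - (-3)*(-8)] - (-1)*[(-2)*1 - (-3)*1] + 2*[(-2)*(-8) - 14*1]
  = (-2)*(-10) - (-1)*(1) + 2*(2) = 25
Dz = (-2)*[(-1)*(-8) - 14*1] - (-1)*[(-2)*(-8) - 14*1] + (-1)*[(-2)*1 - (-1)*1]
  = (-2)*(-6) - (-1)*(2) + (-1)*(-1) = 15
x = Dx/D = 0/-5 = 0, y = Dy/D = 25/-5 = -5, z = Dz/D = 15/-5 = -3
Check eq1: (-2)(0) + (-1)(-5) + (2)(-3) = -1 = -1 ✓
Check eq2: (-2)(0) + (-1)(-5) + (-3)(-3) = 14 = 14 ✓
Check eq3: (1)(0) + (1)(-5) + (1)(-3) = -8 = -8 ✓

x = 0, y = -5, z = -3


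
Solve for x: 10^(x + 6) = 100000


Express both sides with the same base.
100000 = 10^5
Since the bases match, equate exponents: x + 6 = 5
So x = 5 - (6) = -1

x = -1


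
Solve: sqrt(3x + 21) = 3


Square both sides: 3x + 21 = 3^2 = 9
3x = 9 - 21 = -12
x = -4
Check: sqrt(3*(-4) + 21) = sqrt(9) = 3 ✓

x = -4


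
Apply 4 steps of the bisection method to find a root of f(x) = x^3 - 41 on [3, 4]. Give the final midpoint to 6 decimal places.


f(x) = x^3 - 41
f(3) = -14 < 0
f(4) = 23 > 0

Step 1: midpoint = (3.000000 + 4.000000)/2 = 3.500000
  f(3.500000) = 1.875000
  f(mid) > 0, so root is in [3.000000, 3.500000]

Step 2: midpoint = (3.000000 + 3.500000)/2 = 3.250000
  f(3.250000) = -6.671875
  f(mid) < 0, so root is in [3.250000, 3.500000]

Step 3: midpoint = (3.250000 + 3.500000)/2 = 3.375000
  f(3.375000) = -2.556641
  f(mid) < 0, so root is in [3.375000, 3.500000]

Step 4: midpoint = (3.375000 + 3.500000)/2 = 3.437500
  f(3.437500) = -0.381104
  f(mid) < 0, so root is in [3.437500, 3.500000]

midpoint = 3.437500


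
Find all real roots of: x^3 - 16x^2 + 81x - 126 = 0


Let p(x) = x^3 - 16x^2 + 81x - 126. By the rational root theorem (leading coefficient 1), any rational root is an integer divisor of 126: try ±1, ±2, ... in turn.
Test x = 1: value = -60 ≠ 0.
Test x = -1: value = -224 ≠ 0.
Test x = 2: value = -20 ≠ 0.
Test x = -2: value = -360 ≠ 0.
Test x = 3: value = 0 ✓, so (x - 3) is a factor.
Synthetic division by (x - 3): bring down 1; 1(3) - 16 = -13; (-13)(3) + 81 = 42; 42(3) - 126 = 0 → quotient x^2 - 13x + 42, remainder 0.
Solve the quadratic x^2 - 13x + 42 = 0: discriminant = (-13)^2 - 4(1)(42) = 169 - 168 = 1.
sqrt(1) = 1, so x = (13 ± 1)/2: x = 7 or x = 6.

x = 3, x = 6, x = 7


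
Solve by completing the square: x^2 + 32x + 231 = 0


Start: x^2 + 32x + 231 = 0
Move constant: x^2 + 32x = -231
Half of 32 is 16, squared is 256
Add 256 to both sides: x^2 + 32x + 256 = 25
(x + 16)^2 = 25
x + 16 = ±5
x = -16 + 5 = -11 or x = -16 - 5 = -21

x = -21, x = -11


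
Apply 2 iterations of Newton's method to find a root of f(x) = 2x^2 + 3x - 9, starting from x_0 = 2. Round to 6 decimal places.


Newton's method: x_(n+1) = x_n - f(x_n)/f'(x_n)
f(x) = 2x^2 + 3x - 9
f'(x) = 4x + 3

Iteration 1:
  f(2.000000) = 5.000000
  f'(2.000000) = 11.000000
  x_1 = 2.000000 - (5.000000)/(11.000000) = 1.545455

Iteration 2:
  f(1.545455) = 0.413223
  f'(1.545455) = 9.181818
  x_2 = 1.545455 - (0.413223)/(9.181818) = 1.500450

x_2 = 1.500450


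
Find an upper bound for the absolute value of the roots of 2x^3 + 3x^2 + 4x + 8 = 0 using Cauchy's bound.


Cauchy's bound: all roots r satisfy |r| <= 1 + max(|a_i/a_n|) for i = 0,...,n-1
where a_n is the leading coefficient.

Coefficients: [2, 3, 4, 8]
Leading coefficient a_n = 2
Ratios |a_i/a_n|: 3/2, 2, 4
Maximum ratio: 4
Cauchy's bound: |r| <= 1 + 4 = 5

Upper bound = 5


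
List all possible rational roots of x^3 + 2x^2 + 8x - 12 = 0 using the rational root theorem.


Rational root theorem: possible roots are ±p/q where:
  p divides the constant term (-12): p ∈ {1, 2, 3, 4, 6, 12}
  q divides the leading coefficient (1): q ∈ {1}

All possible rational roots: -12, -6, -4, -3, -2, -1, 1, 2, 3, 4, 6, 12

-12, -6, -4, -3, -2, -1, 1, 2, 3, 4, 6, 12


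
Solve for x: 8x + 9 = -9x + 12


Starting with: 8x + 9 = -9x + 12
Move all x terms to left: (8 + 9)x = 12 - 9
Simplify: 17x = 3
Divide both sides by 17: x = 3/17

x = 3/17


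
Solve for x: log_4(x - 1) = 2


Convert to exponential form: x - 1 = 4^2 = 16
x = 16 + 1 = 17
Check: log_4(17 - 1) = log_4(16) = log_4(16) = 2 ✓

x = 17


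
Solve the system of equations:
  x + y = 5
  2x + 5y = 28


Using Cramer's rule:
Determinant D = (1)(5) - (2)(1) = 5 - 2 = 3
Dx = (5)(5) - (28)(1) = 25 - 28 = -3
Dy = (1)(28) - (2)(5) = 28 - 10 = 18
x = Dx/D = -3/3 = -1
y = Dy/D = 18/3 = 6

x = -1, y = 6


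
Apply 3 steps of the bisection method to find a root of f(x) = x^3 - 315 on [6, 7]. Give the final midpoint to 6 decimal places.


f(x) = x^3 - 315
f(6) = -99 < 0
f(7) = 28 > 0

Step 1: midpoint = (6.000000 + 7.000000)/2 = 6.500000
  f(6.500000) = -40.375000
  f(mid) < 0, so root is in [6.500000, 7.000000]

Step 2: midpoint = (6.500000 + 7.000000)/2 = 6.750000
  f(6.750000) = -7.453125
  f(mid) < 0, so root is in [6.750000, 7.000000]

Step 3: midpoint = (6.750000 + 7.000000)/2 = 6.875000
  f(6.875000) = 9.951172
  f(mid) > 0, so root is in [6.750000, 6.875000]

midpoint = 6.875000


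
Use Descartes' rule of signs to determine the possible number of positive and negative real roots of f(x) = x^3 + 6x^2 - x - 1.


Descartes' rule of signs:

For positive roots, count sign changes in f(x) = x^3 + 6x^2 - x - 1:
Signs of coefficients: +, +, -, -
Number of sign changes: 1
Possible positive real roots: 1

For negative roots, examine f(-x) = -x^3 + 6x^2 + x - 1:
Signs of coefficients: -, +, +, -
Number of sign changes: 2
Possible negative real roots: 2, 0

Positive roots: 1; Negative roots: 2 or 0


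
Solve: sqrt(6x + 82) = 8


Square both sides: 6x + 82 = 8^2 = 64
6x = 64 - 82 = -18
x = -3
Check: sqrt(6*(-3) + 82) = sqrt(64) = 8 ✓

x = -3


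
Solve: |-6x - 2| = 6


An absolute value equation |expr| = 6 gives two cases:
Case 1: -6x - 2 = 6
  -6x = 8, so x = -4/3
Case 2: -6x - 2 = -6
  -6x = -4, so x = 2/3

x = -4/3, x = 2/3


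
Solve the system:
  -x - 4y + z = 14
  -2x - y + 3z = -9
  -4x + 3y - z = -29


Using Cramer's rule. Expand each determinant along the first row.
D  = (-1)*[(-1)*(-1) - 3*3] - (-4)*[(-2)*(-1) - 3*(-4)] + 1*[(-2)*3 - (-1)*(-4)]
  = (-1)*(-8) - (-4)*(14) + 1*(-10) = 54
Dx = 14*[(-1)*(-1) - 3*3] - (-4)*[(-9)*(-1) - 3*(-29)] + 1*[(-9)*3 - (-1)*(-29)]
  = 14*(-8) - (-4)*(96) + 1*(-56) = 216
Dy = (-1)*[(-9)*(-1) - 3*(-29)] - 14*[(-2)*(-1) - 3*(-4)] + 1*[(-2)*(-29) - (-9)*(-4)]
  = (-1)*(96) - 14*(14) + 1*(22) = -270
Dz = (-1)*[(-1)*(-29) - (-9)*3] - (-4)*[(-2)*(-29) - (-9)*(-4)] + 14*[(-2)*3 - (-1)*(-4)]
  = (-1)*(56) - (-4)*(22) + 14*(-10) = -108
x = Dx/D = 216/54 = 4, y = Dy/D = -270/54 = -5, z = Dz/D = -108/54 = -2
Check eq1: (-1)(4) + (-4)(-5) + (1)(-2) = 14 = 14 ✓
Check eq2: (-2)(4) + (-1)(-5) + (3)(-2) = -9 = -9 ✓
Check eq3: (-4)(4) + (3)(-5) + (-1)(-2) = -29 = -29 ✓

x = 4, y = -5, z = -2


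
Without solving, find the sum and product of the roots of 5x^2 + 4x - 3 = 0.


By Vieta's formulas for ax^2 + bx + c = 0:
  Sum of roots = -b/a
  Product of roots = c/a

Here a = 5, b = 4, c = -3
Sum = -(4)/5 = -4/5
Product = -3/5 = -3/5

Sum = -4/5, Product = -3/5


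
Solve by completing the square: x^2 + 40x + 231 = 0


Start: x^2 + 40x + 231 = 0
Move constant: x^2 + 40x = -231
Half of 40 is 20, squared is 400
Add 400 to both sides: x^2 + 40x + 400 = 169
(x + 20)^2 = 169
x + 20 = ±13
x = -20 + 13 = -7 or x = -20 - 13 = -33

x = -33, x = -7


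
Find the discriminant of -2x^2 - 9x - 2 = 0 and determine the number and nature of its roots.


For ax^2 + bx + c = 0, discriminant D = b^2 - 4ac
Here a = -2, b = -9, c = -2
D = (-9)^2 - 4(-2)(-2) = 81 - 16 = 65

D = 65 > 0 but not a perfect square
The equation has 2 distinct real irrational roots.

Discriminant = 65, 2 distinct real irrational roots


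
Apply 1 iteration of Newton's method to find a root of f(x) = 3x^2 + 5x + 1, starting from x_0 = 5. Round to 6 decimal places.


Newton's method: x_(n+1) = x_n - f(x_n)/f'(x_n)
f(x) = 3x^2 + 5x + 1
f'(x) = 6x + 5

Iteration 1:
  f(5.000000) = 101.000000
  f'(5.000000) = 35.000000
  x_1 = 5.000000 - (101.000000)/(35.000000) = 2.114286

x_1 = 2.114286


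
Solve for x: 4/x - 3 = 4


Subtract -3 from both sides: 4/x = 7
Multiply both sides by x: 4 = 7 * x
Divide by 7: x = 4/7

x = 4/7


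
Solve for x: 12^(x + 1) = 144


Express both sides with the same base.
144 = 12^2
Since the bases match, equate exponents: x + 1 = 2
So x = 2 - (1) = 1

x = 1


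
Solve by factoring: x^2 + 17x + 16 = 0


We need two numbers that multiply to 16 and add to 17.
Those numbers are 1 and 16 (since 1 * 16 = 16 and 1 + 16 = 17).
So x^2 + 17x + 16 = (x + 1)(x + 16) = 0
Setting each factor to zero: x = -1 or x = -16

x = -16, x = -1


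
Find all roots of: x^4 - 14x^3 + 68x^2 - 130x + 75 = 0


Let p(x) = x^4 - 14x^3 + 68x^2 - 130x + 75. By the rational root theorem (leading coefficient 1), any rational root is an integer divisor of 75: try ±1, ±2, ... in turn.
Test x = 1: value = 0 ✓, so (x - 1) is a factor.
Synthetic division by (x - 1): bring down 1; 1(1) - 14 = -13; (-13)(1) + 68 = 55; 55(1) - 130 = -75; (-75)(1) + 75 = 0 → quotient x^3 - 13x^2 + 55x - 75, remainder 0.
Continue with the quotient x^3 - 13x^2 + 55x - 75 (candidates must divide 75; re-test x = 1 first in case it repeats).
Test x = 1: value = -32 ≠ 0.
Test x = -1: value = -144 ≠ 0.
Test x = 3: value = 0 ✓, so (x - 3) is a factor.
Synthetic division by (x - 3): bring down 1; 1(3) - 13 = -10; (-10)(3) + 55 = 25; 25(3) - 75 = 0 → quotient x^2 - 10x + 25, remainder 0.
Solve the quadratic x^2 - 10x + 25 = 0: discriminant = (-10)^2 - 4(1)(25) = 100 - 100 = 0.
Discriminant = 0, so a double root: x = 10/2 = 5.
Collecting all roots found:

x = 1, x = 3, x = 5 (multiplicity 2)


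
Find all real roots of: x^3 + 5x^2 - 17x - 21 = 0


Let p(x) = x^3 + 5x^2 - 17x - 21. By the rational root theorem (leading coefficient 1), any rational root is an integer divisor of 21: try ±1, ±2, ... in turn.
Test x = 1: value = -32 ≠ 0.
Test x = -1: value = 0 ✓, so (x + 1) is a factor.
Synthetic division by (x + 1): bring down 1; 1(-1) + 5 = 4; 4(-1) - 17 = -21; (-21)(-1) - 21 = 0 → quotient x^2 + 4x - 21, remainder 0.
Solve the quadratic x^2 + 4x - 21 = 0: discriminant = 4^2 - 4(1)(-21) = 16 + 84 = 100.
sqrt(100) = 10, so x = (-4 ± 10)/2: x = 3 or x = -7.

x = -7, x = -1, x = 3


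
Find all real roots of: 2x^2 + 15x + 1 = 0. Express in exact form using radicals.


Using the quadratic formula: x = (-b ± sqrt(b^2 - 4ac)) / (2a)
Here a = 2, b = 15, c = 1
Discriminant = b^2 - 4ac = 15^2 - 4(2)(1) = 225 - 8 = 217
Since discriminant = 217 > 0, there are two real roots.
x = (-15 ± sqrt(217)) / 4
Numerically: x ≈ -0.0673 or x ≈ -7.4327

x = (-15 + sqrt(217)) / 4 or x = (-15 - sqrt(217)) / 4


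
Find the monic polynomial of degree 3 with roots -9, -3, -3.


A monic polynomial with roots -9, -3, -3 is:
p(x) = (x + 9)(x + 3)(x + 3)
After multiplying by (x + 9): x + 9
After multiplying by (x + 3): x^2 + 12x + 27
After multiplying by (x + 3): x^3 + 15x^2 + 63x + 81

x^3 + 15x^2 + 63x + 81


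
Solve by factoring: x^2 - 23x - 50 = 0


We need two numbers that multiply to -50 and add to -23.
Those numbers are 2 and -25 (since 2 * (-25) = -50 and 2 + (-25) = -23).
So x^2 - 23x - 50 = (x + 2)(x - 25) = 0
Setting each factor to zero: x = -2 or x = 25

x = -2, x = 25


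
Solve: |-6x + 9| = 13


An absolute value equation |expr| = 13 gives two cases:
Case 1: -6x + 9 = 13
  -6x = 4, so x = -2/3
Case 2: -6x + 9 = -13
  -6x = -22, so x = 11/3

x = -2/3, x = 11/3


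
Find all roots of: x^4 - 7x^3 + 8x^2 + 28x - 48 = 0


Let p(x) = x^4 - 7x^3 + 8x^2 + 28x - 48. By the rational root theorem (leading coefficient 1), any rational root is an integer divisor of 48: try ±1, ±2, ... in turn.
Test x = 1: value = -18 ≠ 0.
Test x = -1: value = -60 ≠ 0.
Test x = 2: value = 0 ✓, so (x - 2) is a factor.
Synthetic division by (x - 2): bring down 1; 1(2) - 7 = -5; (-5)(2) + 8 = -2; (-2)(2) + 28 = 24; 24(2) - 48 = 0 → quotient x^3 - 5x^2 - 2x + 24, remainder 0.
Continue with the quotient x^3 - 5x^2 - 2x + 24 (candidates must divide 24; re-test x = 2 first in case it repeats).
Test x = 2: value = 8 ≠ 0.
Test x = -2: value = 0 ✓, so (x + 2) is a factor.
Synthetic division by (x + 2): bring down 1; 1(-2) - 5 = -7; (-7)(-2) - 2 = 12; 12(-2) + 24 = 0 → quotient x^2 - 7x + 12, remainder 0.
Solve the quadratic x^2 - 7x + 12 = 0: discriminant = (-7)^2 - 4(1)(12) = 49 - 48 = 1.
sqrt(1) = 1, so x = (7 ± 1)/2: x = 4 or x = 3.
Collecting all roots found:

x = -2, x = 2, x = 3, x = 4


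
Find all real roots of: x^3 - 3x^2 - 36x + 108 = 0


Let p(x) = x^3 - 3x^2 - 36x + 108. By the rational root theorem (leading coefficient 1), any rational root is an integer divisor of 108: try ±1, ±2, ... in turn.
Test x = 1: value = 70 ≠ 0.
Test x = -1: value = 140 ≠ 0.
Test x = 2: value = 32 ≠ 0.
Test x = -2: value = 160 ≠ 0.
Test x = 3: value = 0 ✓, so (x - 3) is a factor.
Synthetic division by (x - 3): bring down 1; 1(3) - 3 = 0; 0(3) - 36 = -36; (-36)(3) + 108 = 0 → quotient x^2 - 36, remainder 0.
Solve the quadratic x^2 - 36 = 0: discriminant = 0^2 - 4(1)(-36) = 0 + 144 = 144.
sqrt(144) = 12, so x = (0 ± 12)/2: x = 6 or x = -6.

x = -6, x = 3, x = 6


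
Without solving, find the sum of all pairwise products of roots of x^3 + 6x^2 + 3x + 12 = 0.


By Vieta's formulas for x^3 + bx^2 + cx + d = 0:
  r1 + r2 + r3 = -b/a = -6
  r1*r2 + r1*r3 + r2*r3 = c/a = 3
  r1*r2*r3 = -d/a = -12


Sum of pairwise products = 3


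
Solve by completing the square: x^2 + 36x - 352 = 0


Start: x^2 + 36x - 352 = 0
Move constant: x^2 + 36x = 352
Half of 36 is 18, squared is 324
Add 324 to both sides: x^2 + 36x + 324 = 676
(x + 18)^2 = 676
x + 18 = ±26
x = -18 + 26 = 8 or x = -18 - 26 = -44

x = -44, x = 8


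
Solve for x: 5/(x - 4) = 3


Multiply both sides by (x - 4): 5 = 3(x - 4)
Distribute: 5 = 3x - 12
3x = 5 + 12 = 17
x = 17/3

x = 17/3


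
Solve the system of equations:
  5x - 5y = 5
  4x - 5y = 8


Using Cramer's rule:
Determinant D = (5)(-5) - (4)(-5) = -25 + 20 = -5
Dx = (5)(-5) - (8)(-5) = -25 + 40 = 15
Dy = (5)(8) - (4)(5) = 40 - 20 = 20
x = Dx/D = 15/-5 = -3
y = Dy/D = 20/-5 = -4

x = -3, y = -4


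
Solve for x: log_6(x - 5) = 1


Convert to exponential form: x - 5 = 6^1 = 6
x = 6 + 5 = 11
Check: log_6(11 - 5) = log_6(6) = log_6(6) = 1 ✓

x = 11


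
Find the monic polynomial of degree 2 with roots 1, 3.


A monic polynomial with roots 1, 3 is:
p(x) = (x - 1)(x - 3)
After multiplying by (x - 1): x - 1
After multiplying by (x - 3): x^2 - 4x + 3

x^2 - 4x + 3


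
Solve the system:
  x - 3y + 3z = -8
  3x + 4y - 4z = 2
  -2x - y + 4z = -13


Using Cramer's rule. Expand each determinant along the first row.
D  = 1*[4*4 - (-4)*(-1)] - (-3)*[3*4 - (-4)*(-2)] + 3*[3*(-1) - 4*(-2)]
  = 1*(12) - (-3)*(4) + 3*(5) = 39
Dx = (-8)*[4*4 - (-4)*(-1)] - (-3)*[2*4 - (-4)*(-13)] + 3*[2*(-1) - 4*(-13)]
  = (-8)*(12) - (-3)*(-44) + 3*(50) = -78
Dy = 1*[2*4 - (-4)*(-13)] - (-8)*[3*4 - (-4)*(-2)] + 3*[3*(-13) - 2*(-2)]
  = 1*(-44) - (-8)*(4) + 3*(-35) = -117
Dz = 1*[4*(-13) - 2*(-1)] - (-3)*[3*(-13) - 2*(-2)] + (-8)*[3*(-1) - 4*(-2)]
  = 1*(-50) - (-3)*(-35) + (-8)*(5) = -195
x = Dx/D = -78/39 = -2, y = Dy/D = -117/39 = -3, z = Dz/D = -195/39 = -5
Check eq1: (1)(-2) + (-3)(-3) + (3)(-5) = -8 = -8 ✓
Check eq2: (3)(-2) + (4)(-3) + (-4)(-5) = 2 = 2 ✓
Check eq3: (-2)(-2) + (-1)(-3) + (4)(-5) = -13 = -13 ✓

x = -2, y = -3, z = -5


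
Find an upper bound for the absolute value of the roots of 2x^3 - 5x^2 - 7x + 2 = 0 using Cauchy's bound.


Cauchy's bound: all roots r satisfy |r| <= 1 + max(|a_i/a_n|) for i = 0,...,n-1
where a_n is the leading coefficient.

Coefficients: [2, -5, -7, 2]
Leading coefficient a_n = 2
Ratios |a_i/a_n|: 5/2, 7/2, 1
Maximum ratio: 7/2
Cauchy's bound: |r| <= 1 + 7/2 = 9/2

Upper bound = 9/2


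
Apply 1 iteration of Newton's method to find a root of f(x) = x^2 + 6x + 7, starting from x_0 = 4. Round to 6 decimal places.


Newton's method: x_(n+1) = x_n - f(x_n)/f'(x_n)
f(x) = x^2 + 6x + 7
f'(x) = 2x + 6

Iteration 1:
  f(4.000000) = 47.000000
  f'(4.000000) = 14.000000
  x_1 = 4.000000 - (47.000000)/(14.000000) = 0.642857

x_1 = 0.642857


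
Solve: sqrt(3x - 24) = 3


Square both sides: 3x - 24 = 3^2 = 9
3x = 9 + 24 = 33
x = 11
Check: sqrt(3*11 - 24) = sqrt(9) = 3 ✓

x = 11


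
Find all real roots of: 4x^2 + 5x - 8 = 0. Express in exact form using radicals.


Using the quadratic formula: x = (-b ± sqrt(b^2 - 4ac)) / (2a)
Here a = 4, b = 5, c = -8
Discriminant = b^2 - 4ac = 5^2 - 4(4)(-8) = 25 + 128 = 153
Since discriminant = 153 > 0, there are two real roots.
x = (-5 ± 3*sqrt(17)) / 8
Numerically: x ≈ 0.9212 or x ≈ -2.1712

x = (-5 + 3*sqrt(17)) / 8 or x = (-5 - 3*sqrt(17)) / 8


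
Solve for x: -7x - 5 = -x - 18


Starting with: -7x - 5 = -x - 18
Move all x terms to left: (-7 + 1)x = -18 + 5
Simplify: -6x = -13
Divide both sides by -6: x = 13/6

x = 13/6


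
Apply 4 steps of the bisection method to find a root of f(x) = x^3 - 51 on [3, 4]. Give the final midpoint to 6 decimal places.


f(x) = x^3 - 51
f(3) = -24 < 0
f(4) = 13 > 0

Step 1: midpoint = (3.000000 + 4.000000)/2 = 3.500000
  f(3.500000) = -8.125000
  f(mid) < 0, so root is in [3.500000, 4.000000]

Step 2: midpoint = (3.500000 + 4.000000)/2 = 3.750000
  f(3.750000) = 1.734375
  f(mid) > 0, so root is in [3.500000, 3.750000]

Step 3: midpoint = (3.500000 + 3.750000)/2 = 3.625000
  f(3.625000) = -3.365234
  f(mid) < 0, so root is in [3.625000, 3.750000]

Step 4: midpoint = (3.625000 + 3.750000)/2 = 3.687500
  f(3.687500) = -0.858643
  f(mid) < 0, so root is in [3.687500, 3.750000]

midpoint = 3.687500


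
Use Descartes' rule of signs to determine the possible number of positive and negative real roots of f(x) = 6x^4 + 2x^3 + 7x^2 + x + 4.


Descartes' rule of signs:

For positive roots, count sign changes in f(x) = 6x^4 + 2x^3 + 7x^2 + x + 4:
Signs of coefficients: +, +, +, +, +
Number of sign changes: 0
Possible positive real roots: 0

For negative roots, examine f(-x) = 6x^4 - 2x^3 + 7x^2 - x + 4:
Signs of coefficients: +, -, +, -, +
Number of sign changes: 4
Possible negative real roots: 4, 2, 0

Positive roots: 0; Negative roots: 4 or 2 or 0


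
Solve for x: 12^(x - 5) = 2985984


Express both sides with the same base.
2985984 = 12^6
Since the bases match, equate exponents: x - 5 = 6
So x = 6 - (-5) = 11

x = 11


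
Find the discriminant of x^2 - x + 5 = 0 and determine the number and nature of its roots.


For ax^2 + bx + c = 0, discriminant D = b^2 - 4ac
Here a = 1, b = -1, c = 5
D = (-1)^2 - 4(1)(5) = 1 - 20 = -19

D = -19 < 0
The equation has no real roots (2 complex conjugate roots).

Discriminant = -19, no real roots (2 complex conjugate roots)


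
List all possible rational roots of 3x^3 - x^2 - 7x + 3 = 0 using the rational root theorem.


Rational root theorem: possible roots are ±p/q where:
  p divides the constant term (3): p ∈ {1, 3}
  q divides the leading coefficient (3): q ∈ {1, 3}

All possible rational roots: -3, -1, -1/3, 1/3, 1, 3

-3, -1, -1/3, 1/3, 1, 3


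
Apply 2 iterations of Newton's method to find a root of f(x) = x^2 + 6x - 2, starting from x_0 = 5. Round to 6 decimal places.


Newton's method: x_(n+1) = x_n - f(x_n)/f'(x_n)
f(x) = x^2 + 6x - 2
f'(x) = 2x + 6

Iteration 1:
  f(5.000000) = 53.000000
  f'(5.000000) = 16.000000
  x_1 = 5.000000 - (53.000000)/(16.000000) = 1.687500

Iteration 2:
  f(1.687500) = 10.972656
  f'(1.687500) = 9.375000
  x_2 = 1.687500 - (10.972656)/(9.375000) = 0.517083

x_2 = 0.517083


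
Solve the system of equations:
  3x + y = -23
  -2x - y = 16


Using Cramer's rule:
Determinant D = (3)(-1) - (-2)(1) = -3 + 2 = -1
Dx = (-23)(-1) - (16)(1) = 23 - 16 = 7
Dy = (3)(16) - (-2)(-23) = 48 - 46 = 2
x = Dx/D = 7/-1 = -7
y = Dy/D = 2/-1 = -2

x = -7, y = -2


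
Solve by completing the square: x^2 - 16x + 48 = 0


Start: x^2 - 16x + 48 = 0
Move constant: x^2 - 16x = -48
Half of -16 is -8, squared is 64
Add 64 to both sides: x^2 - 16x + 64 = 16
(x - 8)^2 = 16
x - 8 = ±4
x = 8 + 4 = 12 or x = 8 - 4 = 4

x = 4, x = 12


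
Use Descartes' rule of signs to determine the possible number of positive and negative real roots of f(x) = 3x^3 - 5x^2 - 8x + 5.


Descartes' rule of signs:

For positive roots, count sign changes in f(x) = 3x^3 - 5x^2 - 8x + 5:
Signs of coefficients: +, -, -, +
Number of sign changes: 2
Possible positive real roots: 2, 0

For negative roots, examine f(-x) = -3x^3 - 5x^2 + 8x + 5:
Signs of coefficients: -, -, +, +
Number of sign changes: 1
Possible negative real roots: 1

Positive roots: 2 or 0; Negative roots: 1


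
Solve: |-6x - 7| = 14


An absolute value equation |expr| = 14 gives two cases:
Case 1: -6x - 7 = 14
  -6x = 21, so x = -7/2
Case 2: -6x - 7 = -14
  -6x = -7, so x = 7/6

x = -7/2, x = 7/6


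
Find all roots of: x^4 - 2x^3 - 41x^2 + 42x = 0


The constant term is 0, so x = 0 is a root. Factor out x:
  x^3 - 2x^2 - 41x + 42 = 0
Let p(x) = x^3 - 2x^2 - 41x + 42. By the rational root theorem (leading coefficient 1), any rational root is an integer divisor of 42: try ±1, ±2, ... in turn.
Test x = 1: value = 0 ✓, so (x - 1) is a factor.
Synthetic division by (x - 1): bring down 1; 1(1) - 2 = -1; (-1)(1) - 41 = -42; (-42)(1) + 42 = 0 → quotient x^2 - x - 42, remainder 0.
Solve the quadratic x^2 - x - 42 = 0: discriminant = (-1)^2 - 4(1)(-42) = 1 + 168 = 169.
sqrt(169) = 13, so x = (1 ± 13)/2: x = 7 or x = -6.
Collecting all roots found:

x = -6, x = 0, x = 1, x = 7


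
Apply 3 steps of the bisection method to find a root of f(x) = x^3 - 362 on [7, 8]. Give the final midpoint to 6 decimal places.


f(x) = x^3 - 362
f(7) = -19 < 0
f(8) = 150 > 0

Step 1: midpoint = (7.000000 + 8.000000)/2 = 7.500000
  f(7.500000) = 59.875000
  f(mid) > 0, so root is in [7.000000, 7.500000]

Step 2: midpoint = (7.000000 + 7.500000)/2 = 7.250000
  f(7.250000) = 19.078125
  f(mid) > 0, so root is in [7.000000, 7.250000]

Step 3: midpoint = (7.000000 + 7.250000)/2 = 7.125000
  f(7.125000) = -0.294922
  f(mid) < 0, so root is in [7.125000, 7.250000]

midpoint = 7.125000


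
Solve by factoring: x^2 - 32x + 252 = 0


We need two numbers that multiply to 252 and add to -32.
Those numbers are -18 and -14 (since (-18) * (-14) = 252 and (-18) + (-14) = -32).
So x^2 - 32x + 252 = (x - 18)(x - 14) = 0
Setting each factor to zero: x = 18 or x = 14

x = 14, x = 18


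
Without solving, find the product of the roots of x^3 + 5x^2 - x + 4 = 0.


By Vieta's formulas for x^3 + bx^2 + cx + d = 0:
  r1 + r2 + r3 = -b/a = -5
  r1*r2 + r1*r3 + r2*r3 = c/a = -1
  r1*r2*r3 = -d/a = -4


Product = -4


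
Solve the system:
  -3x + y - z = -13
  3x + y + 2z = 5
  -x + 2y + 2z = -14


Using Cramer's rule. Expand each determinant along the first row.
D  = (-3)*[1*2 - 2*2] - 1*[3*2 - 2*(-1)] + (-1)*[3*2 - 1*(-1)]
  = (-3)*(-2) - 1*(8) + (-1)*(7) = -9
Dx = (-13)*[1*2 - 2*2] - 1*[5*2 - 2*(-14)] + (-1)*[5*2 - 1*(-14)]
  = (-13)*(-2) - 1*(38) + (-1)*(24) = -36
Dy = (-3)*[5*2 - 2*(-14)] - (-13)*[3*2 - 2*(-1)] + (-1)*[3*(-14) - 5*(-1)]
  = (-3)*(38) - (-13)*(8) + (-1)*(-37) = 27
Dz = (-3)*[1*(-14) - 5*2] - 1*[3*(-14) - 5*(-1)] + (-13)*[3*2 - 1*(-1)]
  = (-3)*(-24) - 1*(-37) + (-13)*(7) = 18
x = Dx/D = -36/-9 = 4, y = Dy/D = 27/-9 = -3, z = Dz/D = 18/-9 = -2
Check eq1: (-3)(4) + (1)(-3) + (-1)(-2) = -13 = -13 ✓
Check eq2: (3)(4) + (1)(-3) + (2)(-2) = 5 = 5 ✓
Check eq3: (-1)(4) + (2)(-3) + (2)(-2) = -14 = -14 ✓

x = 4, y = -3, z = -2


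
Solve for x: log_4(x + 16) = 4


Convert to exponential form: x + 16 = 4^4 = 256
x = 256 - 16 = 240
Check: log_4(240 + 16) = log_4(256) = log_4(256) = 4 ✓

x = 240


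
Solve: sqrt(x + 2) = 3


Square both sides: x + 2 = 3^2 = 9
x = 9 - 2 = 7
x = 7
Check: sqrt(1*7 + 2) = sqrt(9) = 3 ✓

x = 7


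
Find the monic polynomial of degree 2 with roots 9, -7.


A monic polynomial with roots 9, -7 is:
p(x) = (x - 9)(x + 7)
After multiplying by (x - 9): x - 9
After multiplying by (x + 7): x^2 - 2x - 63

x^2 - 2x - 63


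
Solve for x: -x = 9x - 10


Starting with: -x = 9x - 10
Move all x terms to left: (-1 - 9)x = -10 - 0
Simplify: -10x = -10
Divide both sides by -10: x = 1

x = 1


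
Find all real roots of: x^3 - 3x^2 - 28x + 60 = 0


Let p(x) = x^3 - 3x^2 - 28x + 60. By the rational root theorem (leading coefficient 1), any rational root is an integer divisor of 60: try ±1, ±2, ... in turn.
Test x = 1: value = 30 ≠ 0.
Test x = -1: value = 84 ≠ 0.
Test x = 2: value = 0 ✓, so (x - 2) is a factor.
Synthetic division by (x - 2): bring down 1; 1(2) - 3 = -1; (-1)(2) - 28 = -30; (-30)(2) + 60 = 0 → quotient x^2 - x - 30, remainder 0.
Solve the quadratic x^2 - x - 30 = 0: discriminant = (-1)^2 - 4(1)(-30) = 1 + 120 = 121.
sqrt(121) = 11, so x = (1 ± 11)/2: x = 6 or x = -5.

x = -5, x = 2, x = 6


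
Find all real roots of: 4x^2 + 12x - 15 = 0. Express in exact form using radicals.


Using the quadratic formula: x = (-b ± sqrt(b^2 - 4ac)) / (2a)
Here a = 4, b = 12, c = -15
Discriminant = b^2 - 4ac = 12^2 - 4(4)(-15) = 144 + 240 = 384
Since discriminant = 384 > 0, there are two real roots.
x = (-12 ± 8*sqrt(6)) / 8
Simplifying: x = (-3 ± 2*sqrt(6)) / 2
Numerically: x ≈ 0.9495 or x ≈ -3.9495

x = (-3 + 2*sqrt(6)) / 2 or x = (-3 - 2*sqrt(6)) / 2


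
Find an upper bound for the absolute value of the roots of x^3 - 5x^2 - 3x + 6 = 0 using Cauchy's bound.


Cauchy's bound: all roots r satisfy |r| <= 1 + max(|a_i/a_n|) for i = 0,...,n-1
where a_n is the leading coefficient.

Coefficients: [1, -5, -3, 6]
Leading coefficient a_n = 1
Ratios |a_i/a_n|: 5, 3, 6
Maximum ratio: 6
Cauchy's bound: |r| <= 1 + 6 = 7

Upper bound = 7


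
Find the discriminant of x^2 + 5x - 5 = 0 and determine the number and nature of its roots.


For ax^2 + bx + c = 0, discriminant D = b^2 - 4ac
Here a = 1, b = 5, c = -5
D = (5)^2 - 4(1)(-5) = 25 + 20 = 45

D = 45 > 0 but not a perfect square
The equation has 2 distinct real irrational roots.

Discriminant = 45, 2 distinct real irrational roots


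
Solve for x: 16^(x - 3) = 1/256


Express both sides with the same base.
1/256 = 16^(-2)
Since the bases match, equate exponents: x - 3 = -2
So x = -2 - (-3) = 1

x = 1


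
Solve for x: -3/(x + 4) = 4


Multiply both sides by (x + 4): -3 = 4(x + 4)
Distribute: -3 = 4x + 16
4x = -3 - 16 = -19
x = -19/4

x = -19/4


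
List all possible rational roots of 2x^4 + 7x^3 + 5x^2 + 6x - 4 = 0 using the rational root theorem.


Rational root theorem: possible roots are ±p/q where:
  p divides the constant term (-4): p ∈ {1, 2, 4}
  q divides the leading coefficient (2): q ∈ {1, 2}

All possible rational roots: -4, -2, -1, -1/2, 1/2, 1, 2, 4

-4, -2, -1, -1/2, 1/2, 1, 2, 4


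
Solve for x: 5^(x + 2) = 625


Express both sides with the same base.
625 = 5^4
Since the bases match, equate exponents: x + 2 = 4
So x = 4 - (2) = 2

x = 2


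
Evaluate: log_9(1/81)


We need the exponent such that 9^? = 1/81
9^(-2) = 1/9^2 = 1/81
Therefore log_9(1/81) = -2

-2


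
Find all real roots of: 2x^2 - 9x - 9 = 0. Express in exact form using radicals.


Using the quadratic formula: x = (-b ± sqrt(b^2 - 4ac)) / (2a)
Here a = 2, b = -9, c = -9
Discriminant = b^2 - 4ac = (-9)^2 - 4(2)(-9) = 81 + 72 = 153
Since discriminant = 153 > 0, there are two real roots.
x = (9 ± 3*sqrt(17)) / 4
Numerically: x ≈ 5.3423 or x ≈ -0.8423

x = (9 + 3*sqrt(17)) / 4 or x = (9 - 3*sqrt(17)) / 4


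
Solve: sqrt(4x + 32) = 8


Square both sides: 4x + 32 = 8^2 = 64
4x = 64 - 32 = 32
x = 8
Check: sqrt(4*8 + 32) = sqrt(64) = 8 ✓

x = 8


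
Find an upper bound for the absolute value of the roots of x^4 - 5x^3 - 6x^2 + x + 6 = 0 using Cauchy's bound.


Cauchy's bound: all roots r satisfy |r| <= 1 + max(|a_i/a_n|) for i = 0,...,n-1
where a_n is the leading coefficient.

Coefficients: [1, -5, -6, 1, 6]
Leading coefficient a_n = 1
Ratios |a_i/a_n|: 5, 6, 1, 6
Maximum ratio: 6
Cauchy's bound: |r| <= 1 + 6 = 7

Upper bound = 7


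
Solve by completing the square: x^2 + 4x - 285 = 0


Start: x^2 + 4x - 285 = 0
Move constant: x^2 + 4x = 285
Half of 4 is 2, squared is 4
Add 4 to both sides: x^2 + 4x + 4 = 289
(x + 2)^2 = 289
x + 2 = ±17
x = -2 + 17 = 15 or x = -2 - 17 = -19

x = -19, x = 15


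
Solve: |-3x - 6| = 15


An absolute value equation |expr| = 15 gives two cases:
Case 1: -3x - 6 = 15
  -3x = 21, so x = -7
Case 2: -3x - 6 = -15
  -3x = -9, so x = 3

x = -7, x = 3


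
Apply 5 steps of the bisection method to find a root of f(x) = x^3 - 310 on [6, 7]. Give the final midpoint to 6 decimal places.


f(x) = x^3 - 310
f(6) = -94 < 0
f(7) = 33 > 0

Step 1: midpoint = (6.000000 + 7.000000)/2 = 6.500000
  f(6.500000) = -35.375000
  f(mid) < 0, so root is in [6.500000, 7.000000]

Step 2: midpoint = (6.500000 + 7.000000)/2 = 6.750000
  f(6.750000) = -2.453125
  f(mid) < 0, so root is in [6.750000, 7.000000]

Step 3: midpoint = (6.750000 + 7.000000)/2 = 6.875000
  f(6.875000) = 14.951172
  f(mid) > 0, so root is in [6.750000, 6.875000]

Step 4: midpoint = (6.750000 + 6.875000)/2 = 6.812500
  f(6.812500) = 6.169189
  f(mid) > 0, so root is in [6.750000, 6.812500]

Step 5: midpoint = (6.750000 + 6.812500)/2 = 6.781250
  f(6.781250) = 1.838165
  f(mid) > 0, so root is in [6.750000, 6.781250]

midpoint = 6.781250


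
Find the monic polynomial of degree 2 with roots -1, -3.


A monic polynomial with roots -1, -3 is:
p(x) = (x + 1)(x + 3)
After multiplying by (x + 1): x + 1
After multiplying by (x + 3): x^2 + 4x + 3

x^2 + 4x + 3


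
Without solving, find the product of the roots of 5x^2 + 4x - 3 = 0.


By Vieta's formulas for ax^2 + bx + c = 0:
  Sum of roots = -b/a
  Product of roots = c/a

Here a = 5, b = 4, c = -3
Sum = -(4)/5 = -4/5
Product = -3/5 = -3/5

Product = -3/5


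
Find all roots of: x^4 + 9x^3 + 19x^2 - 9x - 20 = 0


Let p(x) = x^4 + 9x^3 + 19x^2 - 9x - 20. By the rational root theorem (leading coefficient 1), any rational root is an integer divisor of 20: try ±1, ±2, ... in turn.
Test x = 1: value = 0 ✓, so (x - 1) is a factor.
Synthetic division by (x - 1): bring down 1; 1(1) + 9 = 10; 10(1) + 19 = 29; 29(1) - 9 = 20; 20(1) - 20 = 0 → quotient x^3 + 10x^2 + 29x + 20, remainder 0.
Continue with the quotient x^3 + 10x^2 + 29x + 20 (candidates must divide 20; re-test x = 1 first in case it repeats).
Test x = 1: value = 60 ≠ 0.
Test x = -1: value = 0 ✓, so (x + 1) is a factor.
Synthetic division by (x + 1): bring down 1; 1(-1) + 10 = 9; 9(-1) + 29 = 20; 20(-1) + 20 = 0 → quotient x^2 + 9x + 20, remainder 0.
Solve the quadratic x^2 + 9x + 20 = 0: discriminant = 9^2 - 4(1)(20) = 81 - 80 = 1.
sqrt(1) = 1, so x = (-9 ± 1)/2: x = -4 or x = -5.
Collecting all roots found:

x = -5, x = -4, x = -1, x = 1


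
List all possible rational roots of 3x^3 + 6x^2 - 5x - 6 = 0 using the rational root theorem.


Rational root theorem: possible roots are ±p/q where:
  p divides the constant term (-6): p ∈ {1, 2, 3, 6}
  q divides the leading coefficient (3): q ∈ {1, 3}

All possible rational roots: -6, -3, -2, -1, -2/3, -1/3, 1/3, 2/3, 1, 2, 3, 6

-6, -3, -2, -1, -2/3, -1/3, 1/3, 2/3, 1, 2, 3, 6


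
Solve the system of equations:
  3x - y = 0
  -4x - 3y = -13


Using Cramer's rule:
Determinant D = (3)(-3) - (-4)(-1) = -9 - 4 = -13
Dx = (0)(-3) - (-13)(-1) = 0 - 13 = -13
Dy = (3)(-13) - (-4)(0) = -39 - 0 = -39
x = Dx/D = -13/-13 = 1
y = Dy/D = -39/-13 = 3

x = 1, y = 3


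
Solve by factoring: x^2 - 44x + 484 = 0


We need two numbers that multiply to 484 and add to -44.
Those numbers are -22 and -22 (since (-22) * (-22) = 484 and (-22) + (-22) = -44).
So x^2 - 44x + 484 = (x - 22)(x - 22) = 0
Setting each factor to zero: x = 22 or x = 22

x = 22


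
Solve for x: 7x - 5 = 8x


Starting with: 7x - 5 = 8x
Move all x terms to left: (7 - 8)x = 0 + 5
Simplify: -x = 5
Divide both sides by -1: x = -5

x = -5


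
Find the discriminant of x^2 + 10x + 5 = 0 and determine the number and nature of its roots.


For ax^2 + bx + c = 0, discriminant D = b^2 - 4ac
Here a = 1, b = 10, c = 5
D = (10)^2 - 4(1)(5) = 100 - 20 = 80

D = 80 > 0 but not a perfect square
The equation has 2 distinct real irrational roots.

Discriminant = 80, 2 distinct real irrational roots


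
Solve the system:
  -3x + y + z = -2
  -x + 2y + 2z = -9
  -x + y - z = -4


Using Cramer's rule. Expand each determinant along the first row.
D  = (-3)*[2*(-1) - 2*1] - 1*[(-1)*(-1) - 2*(-1)] + 1*[(-1)*1 - 2*(-1)]
  = (-3)*(-4) - 1*(3) + 1*(1) = 10
Dx = (-2)*[2*(-1) - 2*1] - 1*[(-9)*(-1) - 2*(-4)] + 1*[(-9)*1 - 2*(-4)]
  = (-2)*(-4) - 1*(17) + 1*(-1) = -10
Dy = (-3)*[(-9)*(-1) - 2*(-4)] - (-2)*[(-1)*(-1) - 2*(-1)] + 1*[(-1)*(-4) - (-9)*(-1)]
  = (-3)*(17) - (-2)*(3) + 1*(-5) = -50
Dz = (-3)*[2*(-4) - (-9)*1] - 1*[(-1)*(-4) - (-9)*(-1)] + (-2)*[(-1)*1 - 2*(-1)]
  = (-3)*(1) - 1*(-5) + (-2)*(1) = 0
x = Dx/D = -10/10 = -1, y = Dy/D = -50/10 = -5, z = Dz/D = 0/10 = 0
Check eq1: (-3)(-1) + (1)(-5) + (1)(0) = -2 = -2 ✓
Check eq2: (-1)(-1) + (2)(-5) + (2)(0) = -9 = -9 ✓
Check eq3: (-1)(-1) + (1)(-5) + (-1)(0) = -4 = -4 ✓

x = -1, y = -5, z = 0
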